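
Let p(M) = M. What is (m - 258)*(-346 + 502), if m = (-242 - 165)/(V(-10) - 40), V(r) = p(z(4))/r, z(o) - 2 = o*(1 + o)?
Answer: -8174868/211 ≈ -38743.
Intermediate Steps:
z(o) = 2 + o*(1 + o)
V(r) = 22/r (V(r) = (2 + 4 + 4²)/r = (2 + 4 + 16)/r = 22/r)
m = 2035/211 (m = (-242 - 165)/(22/(-10) - 40) = -407/(22*(-⅒) - 40) = -407/(-11/5 - 40) = -407/(-211/5) = -407*(-5/211) = 2035/211 ≈ 9.6445)
(m - 258)*(-346 + 502) = (2035/211 - 258)*(-346 + 502) = -52403/211*156 = -8174868/211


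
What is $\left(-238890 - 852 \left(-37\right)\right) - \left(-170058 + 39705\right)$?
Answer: $-77013$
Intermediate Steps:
$\left(-238890 - 852 \left(-37\right)\right) - \left(-170058 + 39705\right) = \left(-238890 - -31524\right) - -130353 = \left(-238890 + 31524\right) + 130353 = -207366 + 130353 = -77013$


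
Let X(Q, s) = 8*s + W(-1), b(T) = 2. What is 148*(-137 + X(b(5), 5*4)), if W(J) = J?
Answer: 3256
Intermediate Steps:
X(Q, s) = -1 + 8*s (X(Q, s) = 8*s - 1 = -1 + 8*s)
148*(-137 + X(b(5), 5*4)) = 148*(-137 + (-1 + 8*(5*4))) = 148*(-137 + (-1 + 8*20)) = 148*(-137 + (-1 + 160)) = 148*(-137 + 159) = 148*22 = 3256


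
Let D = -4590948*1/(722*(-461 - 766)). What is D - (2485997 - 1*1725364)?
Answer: -112305936659/147649 ≈ -7.6063e+5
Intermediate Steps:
D = 765158/147649 (D = -4590948/((-1227*722)) = -4590948/(-885894) = -4590948*(-1/885894) = 765158/147649 ≈ 5.1823)
D - (2485997 - 1*1725364) = 765158/147649 - (2485997 - 1*1725364) = 765158/147649 - (2485997 - 1725364) = 765158/147649 - 1*760633 = 765158/147649 - 760633 = -112305936659/147649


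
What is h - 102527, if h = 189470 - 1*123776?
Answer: -36833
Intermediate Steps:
h = 65694 (h = 189470 - 123776 = 65694)
h - 102527 = 65694 - 102527 = -36833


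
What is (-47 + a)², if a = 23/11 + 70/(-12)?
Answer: 11215801/4356 ≈ 2574.8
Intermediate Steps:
a = -247/66 (a = 23*(1/11) + 70*(-1/12) = 23/11 - 35/6 = -247/66 ≈ -3.7424)
(-47 + a)² = (-47 - 247/66)² = (-3349/66)² = 11215801/4356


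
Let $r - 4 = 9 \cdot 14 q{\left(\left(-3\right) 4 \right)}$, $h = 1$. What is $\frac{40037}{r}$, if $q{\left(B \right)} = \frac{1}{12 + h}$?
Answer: $\frac{520481}{178} \approx 2924.1$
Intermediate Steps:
$q{\left(B \right)} = \frac{1}{13}$ ($q{\left(B \right)} = \frac{1}{12 + 1} = \frac{1}{13}$)
$r = \frac{178}{13}$ ($r = 4 + 9 \cdot 14 \cdot \frac{1}{13} = 4 + 126 \cdot \frac{1}{13} = 4 + \frac{126}{13} = \frac{178}{13} \approx 13.692$)
$\frac{40037}{r} = \frac{40037}{\frac{178}{13}} = 40037 \cdot \frac{13}{178} = \frac{520481}{178}$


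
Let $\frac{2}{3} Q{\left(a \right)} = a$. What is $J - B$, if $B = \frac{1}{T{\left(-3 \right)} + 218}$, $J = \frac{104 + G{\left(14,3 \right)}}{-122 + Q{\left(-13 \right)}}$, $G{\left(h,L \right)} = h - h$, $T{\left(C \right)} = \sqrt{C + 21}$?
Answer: $- \frac{4971471}{6722099} + \frac{3 \sqrt{2}}{47506} \approx -0.73948$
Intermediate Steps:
$Q{\left(a \right)} = \frac{3 a}{2}$
$T{\left(C \right)} = \sqrt{21 + C}$
$G{\left(h,L \right)} = 0$
$J = - \frac{208}{283}$ ($J = \frac{104 + 0}{-122 + \frac{3}{2} \left(-13\right)} = \frac{104}{-122 - \frac{39}{2}} = \frac{104}{- \frac{283}{2}} = 104 \left(- \frac{2}{283}\right) = - \frac{208}{283} \approx -0.73498$)
$B = \frac{1}{218 + 3 \sqrt{2}}$ ($B = \frac{1}{\sqrt{21 - 3} + 218} = \frac{1}{\sqrt{18} + 218} = \frac{1}{3 \sqrt{2} + 218} = \frac{1}{218 + 3 \sqrt{2}} \approx 0.0044996$)
$J - B = - \frac{208}{283} - \left(\frac{109}{23753} - \frac{3 \sqrt{2}}{47506}\right) = - \frac{4971471}{6722099} + \frac{3 \sqrt{2}}{47506}$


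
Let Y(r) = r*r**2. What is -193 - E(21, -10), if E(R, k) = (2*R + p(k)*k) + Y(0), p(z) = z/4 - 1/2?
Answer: -265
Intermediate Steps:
Y(r) = r**3
p(z) = -1/2 + z/4 (p(z) = z*(1/4) - 1*1/2 = z/4 - 1/2 = -1/2 + z/4)
E(R, k) = 2*R + k*(-1/2 + k/4) (E(R, k) = (2*R + (-1/2 + k/4)*k) + 0**3 = (2*R + k*(-1/2 + k/4)) + 0 = 2*R + k*(-1/2 + k/4))
-193 - E(21, -10) = -193 - (2*21 + (1/4)*(-10)*(-2 - 10)) = -193 - (42 + (1/4)*(-10)*(-12)) = -193 - (42 + 30) = -193 - 1*72 = -193 - 72 = -265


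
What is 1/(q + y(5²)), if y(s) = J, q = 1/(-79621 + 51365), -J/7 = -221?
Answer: 28256/43712031 ≈ 0.00064641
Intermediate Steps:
J = 1547 (J = -7*(-221) = 1547)
q = -1/28256 (q = 1/(-28256) = -1/28256 ≈ -3.5391e-5)
y(s) = 1547
1/(q + y(5²)) = 1/(-1/28256 + 1547) = 1/(43712031/28256) = 28256/43712031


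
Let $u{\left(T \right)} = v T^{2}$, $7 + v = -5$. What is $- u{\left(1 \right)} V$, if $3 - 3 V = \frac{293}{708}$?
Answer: $\frac{1831}{177} \approx 10.345$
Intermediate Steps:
$V = \frac{1831}{2124}$ ($V = 1 - \frac{293 \cdot \frac{1}{708}}{3} = 1 - \frac{293}{2124} = \frac{1831}{2124} \approx 0.86205$)
$v = -12$ ($v = -7 - 5 = -12$)
$u{\left(T \right)} = - 12 T^{2}$
$- u{\left(1 \right)} V = - \frac{- 12 \cdot 1^{2} \cdot 1831}{2124} = - \frac{\left(-12\right) 1 \cdot 1831}{2124} = - \frac{\left(-12\right) 1831}{2124} = \left(-1\right) \left(- \frac{1831}{177}\right) = \frac{1831}{177}$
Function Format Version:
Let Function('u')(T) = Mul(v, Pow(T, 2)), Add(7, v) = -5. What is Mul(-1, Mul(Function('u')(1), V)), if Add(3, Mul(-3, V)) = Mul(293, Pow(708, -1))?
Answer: Rational(1831, 177) ≈ 10.345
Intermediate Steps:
V = Rational(1831, 2124) (V = Add(1, Mul(Rational(-1, 3), Mul(293, Pow(708, -1)))) = Add(1, Mul(Rational(-1, 3), Mul(293, Rational(1, 708)))) = Add(1, Mul(Rational(-1, 3), Rational(293, 708))) = Add(1, Rational(-293, 2124)) = Rational(1831, 2124) ≈ 0.86205)
v = -12 (v = Add(-7, -5) = -12)
Function('u')(T) = Mul(-12, Pow(T, 2))
Mul(-1, Mul(Function('u')(1), V)) = Mul(-1, Mul(Mul(-12, Pow(1, 2)), Rational(1831, 2124))) = Mul(-1, Mul(Mul(-12, 1), Rational(1831, 2124))) = Mul(-1, Mul(-12, Rational(1831, 2124))) = Mul(-1, Rational(-1831, 177)) = Rational(1831, 177)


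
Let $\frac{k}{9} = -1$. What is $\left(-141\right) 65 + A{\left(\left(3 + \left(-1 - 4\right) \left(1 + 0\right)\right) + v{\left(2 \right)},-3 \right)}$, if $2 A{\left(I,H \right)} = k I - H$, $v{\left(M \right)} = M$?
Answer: $- \frac{18327}{2} \approx -9163.5$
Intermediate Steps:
$k = -9$ ($k = 9 \left(-1\right) = -9$)
$A{\left(I,H \right)} = - \frac{9 I}{2} - \frac{H}{2}$ ($A{\left(I,H \right)} = \frac{- 9 I - H}{2} = \frac{- H - 9 I}{2} = - \frac{9 I}{2} - \frac{H}{2}$)
$\left(-141\right) 65 + A{\left(\left(3 + \left(-1 - 4\right) \left(1 + 0\right)\right) + v{\left(2 \right)},-3 \right)} = \left(-141\right) 65 - \left(- \frac{3}{2} + \frac{9 \left(\left(3 + \left(-1 - 4\right) \left(1 + 0\right)\right) + 2\right)}{2}\right) = -9165 + \left(- \frac{9 \left(\left(3 - 5\right) + 2\right)}{2} + \frac{3}{2}\right) = -9165 + \left(- \frac{9 \left(-2 + 2\right)}{2} + \frac{3}{2}\right) = -9165 + \left(\left(- \frac{9}{2}\right) 0 + \frac{3}{2}\right) = -9165 + \left(0 + \frac{3}{2}\right) = -9165 + \frac{3}{2} = - \frac{18327}{2}$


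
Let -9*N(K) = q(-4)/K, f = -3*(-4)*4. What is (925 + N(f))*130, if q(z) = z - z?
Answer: 120250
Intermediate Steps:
f = 48 (f = 12*4 = 48)
q(z) = 0
N(K) = 0 (N(K) = -0/K = -⅑*0 = 0)
(925 + N(f))*130 = (925 + 0)*130 = 925*130 = 120250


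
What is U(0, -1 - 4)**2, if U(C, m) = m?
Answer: 25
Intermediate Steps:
U(0, -1 - 4)**2 = (-1 - 4)**2 = (-5)**2 = 25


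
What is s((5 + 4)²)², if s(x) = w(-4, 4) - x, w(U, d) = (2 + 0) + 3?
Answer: 5776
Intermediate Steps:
w(U, d) = 5 (w(U, d) = 2 + 3 = 5)
s(x) = 5 - x
s((5 + 4)²)² = (5 - (5 + 4)²)² = (5 - 1*9²)² = (5 - 1*81)² = (5 - 81)² = (-76)² = 5776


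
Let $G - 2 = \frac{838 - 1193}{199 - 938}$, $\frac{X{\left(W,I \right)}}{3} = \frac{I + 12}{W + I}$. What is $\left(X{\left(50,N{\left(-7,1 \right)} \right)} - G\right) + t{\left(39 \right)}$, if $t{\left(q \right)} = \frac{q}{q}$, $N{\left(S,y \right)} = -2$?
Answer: $- \frac{5057}{5912} \approx -0.85538$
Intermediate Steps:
$X{\left(W,I \right)} = \frac{3 \left(12 + I\right)}{I + W}$ ($X{\left(W,I \right)} = 3 \frac{I + 12}{W + I} = 3 \frac{12 + I}{I + W} = \frac{3 \left(12 + I\right)}{I + W}$)
$G = \frac{1833}{739}$ ($G = 2 + \frac{838 - 1193}{199 - 938} = 2 - \frac{355}{-739} = 2 - - \frac{355}{739} = 2 + \frac{355}{739} = \frac{1833}{739} \approx 2.4804$)
$t{\left(q \right)} = 1$
$\left(X{\left(50,N{\left(-7,1 \right)} \right)} - G\right) + t{\left(39 \right)} = \left(\frac{3 \left(12 - 2\right)}{-2 + 50} - \frac{1833}{739}\right) + 1 = \left(3 \cdot \frac{1}{48} \cdot 10 - \frac{1833}{739}\right) + 1 = \left(\frac{5}{8} - \frac{1833}{739}\right) + 1 = - \frac{10969}{5912} + 1 = - \frac{5057}{5912}$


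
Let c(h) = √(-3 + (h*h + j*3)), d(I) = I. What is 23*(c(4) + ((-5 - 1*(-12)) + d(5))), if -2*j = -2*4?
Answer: 391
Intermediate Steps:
j = 4 (j = -(-1)*4 = -½*(-8) = 4)
c(h) = √(9 + h²) (c(h) = √(-3 + (h*h + 4*3)) = √(-3 + (h² + 12)) = √(-3 + (12 + h²)) = √(9 + h²))
23*(c(4) + ((-5 - 1*(-12)) + d(5))) = 23*(√(9 + 4²) + ((-5 - 1*(-12)) + 5)) = 23*(√(9 + 16) + ((-5 + 12) + 5)) = 23*(√25 + (7 + 5)) = 23*(5 + 12) = 23*17 = 391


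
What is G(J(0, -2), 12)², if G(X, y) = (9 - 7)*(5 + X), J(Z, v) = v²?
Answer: 324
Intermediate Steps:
G(X, y) = 10 + 2*X (G(X, y) = 2*(5 + X) = 10 + 2*X)
G(J(0, -2), 12)² = (10 + 2*(-2)²)² = (10 + 2*4)² = (10 + 8)² = 18² = 324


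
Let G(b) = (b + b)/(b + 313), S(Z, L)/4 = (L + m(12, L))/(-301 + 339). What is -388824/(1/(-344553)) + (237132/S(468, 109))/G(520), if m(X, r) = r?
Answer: 15186894060449961/113360 ≈ 1.3397e+11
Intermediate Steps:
S(Z, L) = 4*L/19 (S(Z, L) = 4*((L + L)/(-301 + 339)) = 4*((2*L)/38) = 4*((2*L)*(1/38)) = 4*(L/19) = 4*L/19)
G(b) = 2*b/(313 + b) (G(b) = (2*b)/(313 + b) = 2*b/(313 + b))
-388824/(1/(-344553)) + (237132/S(468, 109))/G(520) = -388824/(1/(-344553)) + (237132/(((4/19)*109)))/((2*520/(313 + 520))) = -388824/(-1/344553) + (237132/(436/19))/((2*520/833)) = -388824*(-344553) + (237132*(19/436))/((2*520*(1/833))) = 133970475672 + 1126377/(109*(1040/833)) = 133970475672 + (1126377/109)*(833/1040) = 133970475672 + 938272041/113360 = 15186894060449961/113360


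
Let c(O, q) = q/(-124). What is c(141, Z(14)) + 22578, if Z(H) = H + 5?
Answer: 2799653/124 ≈ 22578.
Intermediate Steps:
Z(H) = 5 + H
c(O, q) = -q/124 (c(O, q) = q*(-1/124) = -q/124)
c(141, Z(14)) + 22578 = -(5 + 14)/124 + 22578 = -1/124*19 + 22578 = -19/124 + 22578 = 2799653/124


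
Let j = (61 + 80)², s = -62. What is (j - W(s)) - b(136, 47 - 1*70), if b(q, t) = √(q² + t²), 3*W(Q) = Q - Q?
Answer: 19881 - 5*√761 ≈ 19743.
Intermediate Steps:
j = 19881 (j = 141² = 19881)
W(Q) = 0 (W(Q) = (Q - Q)/3 = (⅓)*0 = 0)
(j - W(s)) - b(136, 47 - 1*70) = (19881 - 1*0) - √(136² + (47 - 1*70)²) = (19881 + 0) - √(18496 + (47 - 70)²) = 19881 - √(18496 + (-23)²) = 19881 - √(18496 + 529) = 19881 - √19025 = 19881 - 5*√761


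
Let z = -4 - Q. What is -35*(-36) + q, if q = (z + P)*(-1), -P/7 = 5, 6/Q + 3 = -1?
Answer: 2595/2 ≈ 1297.5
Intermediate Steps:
Q = -3/2 (Q = 6/(-3 - 1) = 6/(-4) = 6*(-¼) = -3/2 ≈ -1.5000)
P = -35 (P = -7*5 = -35)
z = -5/2 (z = -4 - 1*(-3/2) = -4 + 3/2 = -5/2 ≈ -2.5000)
q = 75/2 (q = (-5/2 - 35)*(-1) = -75/2*(-1) = 75/2 ≈ 37.500)
-35*(-36) + q = -35*(-36) + 75/2 = 1260 + 75/2 = 2595/2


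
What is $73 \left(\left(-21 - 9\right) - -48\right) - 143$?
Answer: $1171$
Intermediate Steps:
$73 \left(\left(-21 - 9\right) - -48\right) - 143 = 73 \left(-30 + 48\right) - 143 = 73 \cdot 18 - 143 = 1314 - 143 = 1171$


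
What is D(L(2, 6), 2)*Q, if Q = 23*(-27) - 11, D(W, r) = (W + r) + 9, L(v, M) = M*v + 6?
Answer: -18328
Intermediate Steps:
L(v, M) = 6 + M*v
D(W, r) = 9 + W + r
Q = -632 (Q = -621 - 11 = -632)
D(L(2, 6), 2)*Q = (9 + (6 + 6*2) + 2)*(-632) = (9 + (6 + 12) + 2)*(-632) = (9 + 18 + 2)*(-632) = 29*(-632) = -18328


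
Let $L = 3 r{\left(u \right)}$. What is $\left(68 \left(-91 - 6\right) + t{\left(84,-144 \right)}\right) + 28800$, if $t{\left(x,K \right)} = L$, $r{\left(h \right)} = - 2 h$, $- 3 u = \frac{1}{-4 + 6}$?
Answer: $22205$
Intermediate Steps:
$u = - \frac{1}{6}$ ($u = - \frac{1}{3 \left(-4 + 6\right)} = - \frac{1}{3 \cdot 2} = \left(- \frac{1}{3}\right) \frac{1}{2} = - \frac{1}{6} \approx -0.16667$)
$L = 1$ ($L = 3 \left(\left(-2\right) \left(- \frac{1}{6}\right)\right) = 3 \cdot \frac{1}{3} = 1$)
$t{\left(x,K \right)} = 1$
$\left(68 \left(-91 - 6\right) + t{\left(84,-144 \right)}\right) + 28800 = \left(68 \left(-91 - 6\right) + 1\right) + 28800 = \left(68 \left(-97\right) + 1\right) + 28800 = \left(-6596 + 1\right) + 28800 = -6595 + 28800 = 22205$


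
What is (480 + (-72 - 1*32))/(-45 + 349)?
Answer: 47/38 ≈ 1.2368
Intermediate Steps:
(480 + (-72 - 1*32))/(-45 + 349) = (480 + (-72 - 32))/304 = (480 - 104)*(1/304) = 376*(1/304) = 47/38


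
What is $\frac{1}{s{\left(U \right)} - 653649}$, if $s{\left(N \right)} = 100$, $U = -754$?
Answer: $- \frac{1}{653549} \approx -1.5301 \cdot 10^{-6}$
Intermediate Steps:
$\frac{1}{s{\left(U \right)} - 653649} = \frac{1}{100 - 653649} = \frac{1}{-653549} = - \frac{1}{653549}$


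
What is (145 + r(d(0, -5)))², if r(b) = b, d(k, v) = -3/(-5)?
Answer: 529984/25 ≈ 21199.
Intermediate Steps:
d(k, v) = ⅗ (d(k, v) = -3*(-⅕) = ⅗)
(145 + r(d(0, -5)))² = (145 + ⅗)² = (728/5)² = 529984/25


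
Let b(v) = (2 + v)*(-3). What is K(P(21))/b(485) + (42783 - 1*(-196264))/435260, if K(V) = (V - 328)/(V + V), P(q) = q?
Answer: 1057287631/1907744580 ≈ 0.55421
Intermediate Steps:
b(v) = -6 - 3*v
K(V) = (-328 + V)/(2*V) (K(V) = (-328 + V)/((2*V)) = (-328 + V)*(1/(2*V)) = (-328 + V)/(2*V))
K(P(21))/b(485) + (42783 - 1*(-196264))/435260 = ((1/2)*(-328 + 21)/21)/(-6 - 3*485) + (42783 - 1*(-196264))/435260 = ((1/2)*(1/21)*(-307))/(-6 - 1455) + (42783 + 196264)*(1/435260) = -307/42/(-1461) + 239047*(1/435260) = -307/42*(-1/1461) + 239047/435260 = 307/61362 + 239047/435260 = 1057287631/1907744580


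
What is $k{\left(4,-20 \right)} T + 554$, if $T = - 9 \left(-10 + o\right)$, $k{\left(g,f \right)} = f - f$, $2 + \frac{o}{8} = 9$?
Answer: $554$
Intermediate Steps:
$o = 56$ ($o = -16 + 8 \cdot 9 = -16 + 72 = 56$)
$k{\left(g,f \right)} = 0$
$T = -414$ ($T = - 9 \left(-10 + 56\right) = \left(-9\right) 46 = -414$)
$k{\left(4,-20 \right)} T + 554 = 0 \left(-414\right) + 554 = 0 + 554 = 554$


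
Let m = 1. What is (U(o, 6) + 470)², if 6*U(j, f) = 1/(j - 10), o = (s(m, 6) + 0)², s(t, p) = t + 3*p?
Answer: 979745612041/4435236 ≈ 2.2090e+5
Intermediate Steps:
o = 361 (o = ((1 + 3*6) + 0)² = ((1 + 18) + 0)² = (19 + 0)² = 19² = 361)
U(j, f) = 1/(6*(-10 + j)) (U(j, f) = 1/(6*(j - 10)) = 1/(6*(-10 + j)))
(U(o, 6) + 470)² = (1/(6*(-10 + 361)) + 470)² = ((⅙)/351 + 470)² = ((⅙)*(1/351) + 470)² = (1/2106 + 470)² = (989821/2106)² = 979745612041/4435236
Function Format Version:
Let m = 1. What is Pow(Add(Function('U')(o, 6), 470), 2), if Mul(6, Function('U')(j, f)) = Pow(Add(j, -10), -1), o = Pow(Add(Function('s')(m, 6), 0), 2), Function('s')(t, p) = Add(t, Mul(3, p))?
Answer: Rational(979745612041, 4435236) ≈ 2.2090e+5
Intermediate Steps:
o = 361 (o = Pow(Add(Add(1, Mul(3, 6)), 0), 2) = Pow(Add(Add(1, 18), 0), 2) = Pow(Add(19, 0), 2) = Pow(19, 2) = 361)
Function('U')(j, f) = Mul(Rational(1, 6), Pow(Add(-10, j), -1)) (Function('U')(j, f) = Mul(Rational(1, 6), Pow(Add(j, -10), -1)) = Mul(Rational(1, 6), Pow(Add(-10, j), -1)))
Pow(Add(Function('U')(o, 6), 470), 2) = Pow(Add(Mul(Rational(1, 6), Pow(Add(-10, 361), -1)), 470), 2) = Pow(Add(Mul(Rational(1, 6), Pow(351, -1)), 470), 2) = Pow(Add(Mul(Rational(1, 6), Rational(1, 351)), 470), 2) = Pow(Add(Rational(1, 2106), 470), 2) = Pow(Rational(989821, 2106), 2) = Rational(979745612041, 4435236)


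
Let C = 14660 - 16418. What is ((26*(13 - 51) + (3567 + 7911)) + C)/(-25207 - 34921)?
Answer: -2183/15032 ≈ -0.14522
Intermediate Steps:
C = -1758
((26*(13 - 51) + (3567 + 7911)) + C)/(-25207 - 34921) = ((26*(13 - 51) + (3567 + 7911)) - 1758)/(-25207 - 34921) = ((26*(-38) + 11478) - 1758)/(-60128) = ((-988 + 11478) - 1758)*(-1/60128) = (10490 - 1758)*(-1/60128) = 8732*(-1/60128) = -2183/15032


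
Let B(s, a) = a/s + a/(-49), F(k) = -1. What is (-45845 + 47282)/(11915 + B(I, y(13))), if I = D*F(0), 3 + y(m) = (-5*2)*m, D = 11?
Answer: 110649/918595 ≈ 0.12045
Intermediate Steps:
y(m) = -3 - 10*m (y(m) = -3 + (-5*2)*m = -3 - 10*m)
I = -11 (I = 11*(-1) = -11)
B(s, a) = -a/49 + a/s (B(s, a) = a/s + a*(-1/49) = a/s - a/49 = -a/49 + a/s)
(-45845 + 47282)/(11915 + B(I, y(13))) = (-45845 + 47282)/(11915 + (-(-3 - 10*13)/49 + (-3 - 10*13)/(-11))) = 1437/(11915 + (-(-3 - 130)/49 + (-3 - 130)*(-1/11))) = 1437/(11915 + (-1/49*(-133) - 133*(-1/11))) = 1437/(11915 + (19/7 + 133/11)) = 1437/(11915 + 1140/77) = 1437/(918595/77) = 1437*(77/918595) = 110649/918595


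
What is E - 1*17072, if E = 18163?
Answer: 1091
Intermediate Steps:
E - 1*17072 = 18163 - 1*17072 = 18163 - 17072 = 1091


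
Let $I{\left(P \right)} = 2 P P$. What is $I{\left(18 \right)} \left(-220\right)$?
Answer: $-142560$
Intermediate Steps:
$I{\left(P \right)} = 2 P^{2}$
$I{\left(18 \right)} \left(-220\right) = 2 \cdot 18^{2} \left(-220\right) = 2 \cdot 324 \left(-220\right) = 648 \left(-220\right) = -142560$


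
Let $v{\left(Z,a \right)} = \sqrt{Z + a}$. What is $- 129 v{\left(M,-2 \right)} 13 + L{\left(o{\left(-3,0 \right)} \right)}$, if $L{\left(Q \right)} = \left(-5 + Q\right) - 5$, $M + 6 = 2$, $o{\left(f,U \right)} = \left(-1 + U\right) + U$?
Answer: $-11 - 1677 i \sqrt{6} \approx -11.0 - 4107.8 i$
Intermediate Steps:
$o{\left(f,U \right)} = -1 + 2 U$
$M = -4$ ($M = -6 + 2 = -4$)
$L{\left(Q \right)} = -10 + Q$
$- 129 v{\left(M,-2 \right)} 13 + L{\left(o{\left(-3,0 \right)} \right)} = - 129 \sqrt{-4 - 2} \cdot 13 + \left(-10 + \left(-1 + 2 \cdot 0\right)\right) = - 129 \sqrt{-6} \cdot 13 + \left(-10 + \left(-1 + 0\right)\right) = - 129 i \sqrt{6} \cdot 13 - 11 = - 129 \cdot 13 i \sqrt{6} - 11 = - 1677 i \sqrt{6} - 11 = -11 - 1677 i \sqrt{6}$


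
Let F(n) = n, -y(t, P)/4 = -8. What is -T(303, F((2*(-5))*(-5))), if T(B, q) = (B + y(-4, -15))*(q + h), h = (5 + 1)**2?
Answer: -28810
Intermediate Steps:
y(t, P) = 32 (y(t, P) = -4*(-8) = 32)
h = 36 (h = 6**2 = 36)
T(B, q) = (32 + B)*(36 + q) (T(B, q) = (B + 32)*(q + 36) = (32 + B)*(36 + q))
-T(303, F((2*(-5))*(-5))) = -(1152 + 32*((2*(-5))*(-5)) + 36*303 + 303*((2*(-5))*(-5))) = -(1152 + 32*(-10*(-5)) + 10908 + 303*(-10*(-5))) = -(1152 + 32*50 + 10908 + 303*50) = -(1152 + 1600 + 10908 + 15150) = -1*28810 = -28810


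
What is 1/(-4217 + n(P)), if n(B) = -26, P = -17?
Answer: -1/4243 ≈ -0.00023568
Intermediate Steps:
1/(-4217 + n(P)) = 1/(-4217 - 26) = 1/(-4243) = -1/4243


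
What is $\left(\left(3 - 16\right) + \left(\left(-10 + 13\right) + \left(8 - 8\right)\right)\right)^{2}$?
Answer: $100$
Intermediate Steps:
$\left(\left(3 - 16\right) + \left(\left(-10 + 13\right) + \left(8 - 8\right)\right)\right)^{2} = \left(\left(3 - 16\right) + \left(3 + 0\right)\right)^{2} = \left(-13 + 3\right)^{2} = \left(-10\right)^{2} = 100$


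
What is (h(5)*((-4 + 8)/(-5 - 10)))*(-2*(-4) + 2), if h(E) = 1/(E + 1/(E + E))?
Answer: -80/153 ≈ -0.52288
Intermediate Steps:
h(E) = 1/(E + 1/(2*E))
(h(5)*((-4 + 8)/(-5 - 10)))*(-2*(-4) + 2) = ((2*5/(1 + 2*5²))*((-4 + 8)/(-5 - 10)))*(-2*(-4) + 2) = ((2*5/(1 + 2*25))*(4/(-15)))*(8 + 2) = ((2*5/(1 + 50))*(4*(-1/15)))*10 = ((2*5/51)*(-4/15))*10 = ((2*5*(1/51))*(-4/15))*10 = ((10/51)*(-4/15))*10 = -8/153*10 = -80/153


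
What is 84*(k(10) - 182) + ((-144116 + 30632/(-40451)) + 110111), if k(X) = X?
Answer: -1960002935/40451 ≈ -48454.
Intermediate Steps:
84*(k(10) - 182) + ((-144116 + 30632/(-40451)) + 110111) = 84*(10 - 182) + ((-144116 + 30632/(-40451)) + 110111) = 84*(-172) + ((-144116 + 30632*(-1/40451)) + 110111) = -14448 + ((-144116 - 30632/40451) + 110111) = -14448 + (-5829666948/40451 + 110111) = -14448 - 1375566887/40451 = -1960002935/40451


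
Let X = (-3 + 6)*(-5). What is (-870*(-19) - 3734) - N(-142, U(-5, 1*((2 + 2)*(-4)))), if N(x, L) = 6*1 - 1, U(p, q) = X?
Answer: 12791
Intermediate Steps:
X = -15 (X = 3*(-5) = -15)
U(p, q) = -15
N(x, L) = 5 (N(x, L) = 6 - 1 = 5)
(-870*(-19) - 3734) - N(-142, U(-5, 1*((2 + 2)*(-4)))) = (-870*(-19) - 3734) - 1*5 = (16530 - 3734) - 5 = 12796 - 5 = 12791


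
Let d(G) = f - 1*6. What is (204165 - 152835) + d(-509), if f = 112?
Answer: 51436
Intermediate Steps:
d(G) = 106 (d(G) = 112 - 1*6 = 112 - 6 = 106)
(204165 - 152835) + d(-509) = (204165 - 152835) + 106 = 51330 + 106 = 51436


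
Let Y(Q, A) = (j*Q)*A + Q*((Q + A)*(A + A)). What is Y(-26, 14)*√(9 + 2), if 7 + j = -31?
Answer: 22568*√11 ≈ 74850.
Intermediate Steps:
j = -38 (j = -7 - 31 = -38)
Y(Q, A) = -38*A*Q + 2*A*Q*(A + Q) (Y(Q, A) = (-38*Q)*A + Q*((Q + A)*(A + A)) = -38*A*Q + Q*((A + Q)*(2*A)) = -38*A*Q + Q*(2*A*(A + Q)) = -38*A*Q + 2*A*Q*(A + Q))
Y(-26, 14)*√(9 + 2) = (2*14*(-26)*(-19 + 14 - 26))*√(9 + 2) = (2*14*(-26)*(-31))*√11 = 22568*√11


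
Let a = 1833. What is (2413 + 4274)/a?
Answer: 2229/611 ≈ 3.6481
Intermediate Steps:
(2413 + 4274)/a = (2413 + 4274)/1833 = 6687*(1/1833) = 2229/611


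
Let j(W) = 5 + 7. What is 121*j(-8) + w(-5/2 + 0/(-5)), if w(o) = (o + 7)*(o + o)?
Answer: 2859/2 ≈ 1429.5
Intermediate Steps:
w(o) = 2*o*(7 + o) (w(o) = (7 + o)*(2*o) = 2*o*(7 + o))
j(W) = 12
121*j(-8) + w(-5/2 + 0/(-5)) = 121*12 + 2*(-5/2 + 0/(-5))*(7 + (-5/2 + 0/(-5))) = 1452 + 2*(-5*½ + 0*(-⅕))*(7 + (-5*½ + 0*(-⅕))) = 1452 + 2*(-5/2 + 0)*(7 + (-5/2 + 0)) = 1452 + 2*(-5/2)*(7 - 5/2) = 1452 + 2*(-5/2)*(9/2) = 1452 - 45/2 = 2859/2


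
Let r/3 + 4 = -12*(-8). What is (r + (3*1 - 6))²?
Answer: 74529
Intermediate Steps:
r = 276 (r = -12 + 3*(-12*(-8)) = -12 + 3*96 = -12 + 288 = 276)
(r + (3*1 - 6))² = (276 + (3*1 - 6))² = (276 + (3 - 6))² = (276 - 3)² = 273² = 74529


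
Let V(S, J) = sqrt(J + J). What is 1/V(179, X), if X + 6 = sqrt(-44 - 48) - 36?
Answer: 1/(2*sqrt(-21 + I*sqrt(23))) ≈ 0.012069 - 0.10705*I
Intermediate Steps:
X = -42 + 2*I*sqrt(23) (X = -6 + (sqrt(-44 - 48) - 36) = -6 + (sqrt(-92) - 36) = -6 + (2*I*sqrt(23) - 36) = -6 + (-36 + 2*I*sqrt(23)) = -42 + 2*I*sqrt(23) ≈ -42.0 + 9.5917*I)
V(S, J) = sqrt(2)*sqrt(J) (V(S, J) = sqrt(2*J) = sqrt(2)*sqrt(J))
1/V(179, X) = 1/(sqrt(2)*sqrt(-42 + 2*I*sqrt(23))) = sqrt(2)/(2*sqrt(-42 + 2*I*sqrt(23)))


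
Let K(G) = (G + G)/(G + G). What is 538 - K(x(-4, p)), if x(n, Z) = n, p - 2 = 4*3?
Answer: 537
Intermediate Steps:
p = 14 (p = 2 + 4*3 = 2 + 12 = 14)
K(G) = 1 (K(G) = (2*G)/((2*G)) = (2*G)*(1/(2*G)) = 1)
538 - K(x(-4, p)) = 538 - 1*1 = 538 - 1 = 537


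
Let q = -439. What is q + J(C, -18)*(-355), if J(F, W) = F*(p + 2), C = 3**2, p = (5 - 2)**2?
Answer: -35584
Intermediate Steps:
p = 9 (p = 3**2 = 9)
C = 9
J(F, W) = 11*F (J(F, W) = F*(9 + 2) = F*11 = 11*F)
q + J(C, -18)*(-355) = -439 + (11*9)*(-355) = -439 + 99*(-355) = -439 - 35145 = -35584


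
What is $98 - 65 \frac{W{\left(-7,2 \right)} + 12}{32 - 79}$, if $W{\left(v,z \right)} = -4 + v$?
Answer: $\frac{4671}{47} \approx 99.383$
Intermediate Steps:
$98 - 65 \frac{W{\left(-7,2 \right)} + 12}{32 - 79} = 98 - 65 \frac{\left(-4 - 7\right) + 12}{32 - 79} = 98 - 65 \frac{-11 + 12}{-47} = 98 - 65 \cdot 1 \left(- \frac{1}{47}\right) = 98 - - \frac{65}{47} = 98 + \frac{65}{47} = \frac{4671}{47}$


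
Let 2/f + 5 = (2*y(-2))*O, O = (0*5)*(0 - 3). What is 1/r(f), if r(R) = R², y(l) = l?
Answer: 25/4 ≈ 6.2500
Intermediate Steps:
O = 0 (O = 0*(-3) = 0)
f = -⅖ (f = 2/(-5 + (2*(-2))*0) = 2/(-5 - 4*0) = 2/(-5 + 0) = 2/(-5) = 2*(-⅕) = -⅖ ≈ -0.40000)
1/r(f) = 1/((-⅖)²) = 1/(4/25) = 25/4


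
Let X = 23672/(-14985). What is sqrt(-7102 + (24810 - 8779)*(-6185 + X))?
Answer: I*sqrt(274960811781245)/1665 ≈ 9959.1*I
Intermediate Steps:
X = -23672/14985 (X = 23672*(-1/14985) = -23672/14985 ≈ -1.5797)
sqrt(-7102 + (24810 - 8779)*(-6185 + X)) = sqrt(-7102 + (24810 - 8779)*(-6185 - 23672/14985)) = sqrt(-7102 + 16031*(-92705897/14985)) = sqrt(-7102 - 1486168234807/14985) = sqrt(-1486274658277/14985) = I*sqrt(274960811781245)/1665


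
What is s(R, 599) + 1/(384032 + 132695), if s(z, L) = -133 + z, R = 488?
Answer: 183438086/516727 ≈ 355.00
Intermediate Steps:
s(R, 599) + 1/(384032 + 132695) = (-133 + 488) + 1/(384032 + 132695) = 355 + 1/516727 = 183438086/516727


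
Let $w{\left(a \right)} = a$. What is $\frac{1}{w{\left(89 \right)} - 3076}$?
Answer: $- \frac{1}{2987} \approx -0.00033478$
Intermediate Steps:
$\frac{1}{w{\left(89 \right)} - 3076} = \frac{1}{89 - 3076} = \frac{1}{-2987} = - \frac{1}{2987}$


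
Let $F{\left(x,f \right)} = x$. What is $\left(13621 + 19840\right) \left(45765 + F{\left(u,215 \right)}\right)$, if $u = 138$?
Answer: $1535960283$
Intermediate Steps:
$\left(13621 + 19840\right) \left(45765 + F{\left(u,215 \right)}\right) = \left(13621 + 19840\right) \left(45765 + 138\right) = 33461 \cdot 45903 = 1535960283$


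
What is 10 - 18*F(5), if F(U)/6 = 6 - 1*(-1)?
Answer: -746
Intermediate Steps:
F(U) = 42 (F(U) = 6*(6 - 1*(-1)) = 6*(6 + 1) = 6*7 = 42)
10 - 18*F(5) = 10 - 18*42 = 10 - 756 = -746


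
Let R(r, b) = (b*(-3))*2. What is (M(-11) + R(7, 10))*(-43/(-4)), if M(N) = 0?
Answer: -645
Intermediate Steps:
R(r, b) = -6*b (R(r, b) = -3*b*2 = -6*b)
(M(-11) + R(7, 10))*(-43/(-4)) = (0 - 6*10)*(-43/(-4)) = (0 - 60)*(-43*(-¼)) = -60*43/4 = -645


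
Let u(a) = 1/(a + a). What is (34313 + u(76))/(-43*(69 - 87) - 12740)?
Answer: -5215577/1818832 ≈ -2.8675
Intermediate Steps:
u(a) = 1/(2*a)
(34313 + u(76))/(-43*(69 - 87) - 12740) = (34313 + (½)/76)/(-43*(69 - 87) - 12740) = (34313 + (½)*(1/76))/(-43*(-18) - 12740) = (34313 + 1/152)/(774 - 12740) = (5215577/152)/(-11966) = (5215577/152)*(-1/11966) = -5215577/1818832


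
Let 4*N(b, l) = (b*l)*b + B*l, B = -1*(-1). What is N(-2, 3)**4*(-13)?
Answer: -658125/256 ≈ -2570.8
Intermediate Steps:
B = 1
N(b, l) = l/4 + l*b**2/4 (N(b, l) = ((b*l)*b + 1*l)/4 = (l*b**2 + l)/4 = (l + l*b**2)/4 = l/4 + l*b**2/4)
N(-2, 3)**4*(-13) = ((1/4)*3*(1 + (-2)**2))**4*(-13) = ((1/4)*3*(1 + 4))**4*(-13) = ((1/4)*3*5)**4*(-13) = (15/4)**4*(-13) = (50625/256)*(-13) = -658125/256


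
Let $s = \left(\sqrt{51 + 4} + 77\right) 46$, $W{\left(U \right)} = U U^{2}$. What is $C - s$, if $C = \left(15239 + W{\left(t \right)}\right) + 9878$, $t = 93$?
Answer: $825932 - 46 \sqrt{55} \approx 8.2559 \cdot 10^{5}$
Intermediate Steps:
$W{\left(U \right)} = U^{3}$
$s = 3542 + 46 \sqrt{55}$ ($s = \left(\sqrt{55} + 77\right) 46 = \left(77 + \sqrt{55}\right) 46 = 3542 + 46 \sqrt{55} \approx 3883.1$)
$C = 829474$ ($C = \left(15239 + 93^{3}\right) + 9878 = \left(15239 + 804357\right) + 9878 = 819596 + 9878 = 829474$)
$C - s = 829474 - \left(3542 + 46 \sqrt{55}\right) = 825932 - 46 \sqrt{55}$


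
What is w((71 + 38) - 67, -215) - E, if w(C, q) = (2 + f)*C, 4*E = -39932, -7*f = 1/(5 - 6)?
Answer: 10073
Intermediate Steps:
f = ⅐ (f = -1/(7*(5 - 6)) = -⅐/(-1) = -⅐*(-1) = ⅐ ≈ 0.14286)
E = -9983 (E = (¼)*(-39932) = -9983)
w(C, q) = 15*C/7 (w(C, q) = (2 + ⅐)*C = 15*C/7)
w((71 + 38) - 67, -215) - E = 15*((71 + 38) - 67)/7 - 1*(-9983) = 15*(109 - 67)/7 + 9983 = (15/7)*42 + 9983 = 90 + 9983 = 10073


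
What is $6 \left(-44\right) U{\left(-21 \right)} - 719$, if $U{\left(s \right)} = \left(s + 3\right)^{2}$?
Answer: $-86255$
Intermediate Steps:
$U{\left(s \right)} = \left(3 + s\right)^{2}$
$6 \left(-44\right) U{\left(-21 \right)} - 719 = 6 \left(-44\right) \left(3 - 21\right)^{2} - 719 = - 264 \left(-18\right)^{2} - 719 = \left(-264\right) 324 - 719 = -85536 - 719 = -86255$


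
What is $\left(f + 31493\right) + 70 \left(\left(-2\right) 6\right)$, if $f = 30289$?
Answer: $60942$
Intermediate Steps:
$\left(f + 31493\right) + 70 \left(\left(-2\right) 6\right) = \left(30289 + 31493\right) + 70 \left(\left(-2\right) 6\right) = 61782 + 70 \left(-12\right) = 61782 - 840 = 60942$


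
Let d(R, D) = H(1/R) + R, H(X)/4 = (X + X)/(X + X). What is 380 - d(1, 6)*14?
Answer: 310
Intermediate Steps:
H(X) = 4 (H(X) = 4*((X + X)/(X + X)) = 4*((2*X)/((2*X))) = 4*((2*X)*(1/(2*X))) = 4*1 = 4)
d(R, D) = 4 + R
380 - d(1, 6)*14 = 380 - (4 + 1)*14 = 380 - 5*14 = 380 - 1*70 = 380 - 70 = 310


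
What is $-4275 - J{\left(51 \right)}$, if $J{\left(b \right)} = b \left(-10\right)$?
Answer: $-3765$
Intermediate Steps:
$J{\left(b \right)} = - 10 b$
$-4275 - J{\left(51 \right)} = -4275 - \left(-10\right) 51 = -4275 - -510 = -4275 + 510 = -3765$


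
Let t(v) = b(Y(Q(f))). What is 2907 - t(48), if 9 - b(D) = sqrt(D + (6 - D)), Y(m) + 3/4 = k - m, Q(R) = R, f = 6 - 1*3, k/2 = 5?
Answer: 2898 + sqrt(6) ≈ 2900.4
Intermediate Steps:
k = 10 (k = 2*5 = 10)
f = 3 (f = 6 - 3 = 3)
Y(m) = 37/4 - m (Y(m) = -3/4 + (10 - m) = 37/4 - m)
b(D) = 9 - sqrt(6) (b(D) = 9 - sqrt(D + (6 - D)) = 9 - sqrt(6))
t(v) = 9 - sqrt(6)
2907 - t(48) = 2907 - (9 - sqrt(6)) = 2907 + (-9 + sqrt(6)) = 2898 + sqrt(6)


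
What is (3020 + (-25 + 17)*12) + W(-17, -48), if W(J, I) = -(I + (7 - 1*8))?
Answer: 2973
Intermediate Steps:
W(J, I) = 1 - I (W(J, I) = -(I + (7 - 8)) = -(I - 1) = -(-1 + I) = 1 - I)
(3020 + (-25 + 17)*12) + W(-17, -48) = (3020 + (-25 + 17)*12) + (1 - 1*(-48)) = (3020 - 8*12) + (1 + 48) = (3020 - 96) + 49 = 2924 + 49 = 2973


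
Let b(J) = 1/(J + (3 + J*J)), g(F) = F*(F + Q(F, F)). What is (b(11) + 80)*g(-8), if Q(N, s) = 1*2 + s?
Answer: 1209712/135 ≈ 8960.8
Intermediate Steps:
Q(N, s) = 2 + s
g(F) = F*(2 + 2*F) (g(F) = F*(F + (2 + F)) = F*(2 + 2*F))
b(J) = 1/(3 + J + J²) (b(J) = 1/(J + (3 + J²)) = 1/(3 + J + J²))
(b(11) + 80)*g(-8) = (1/(3 + 11 + 11²) + 80)*(2*(-8)*(1 - 8)) = (1/(3 + 11 + 121) + 80)*(2*(-8)*(-7)) = (1/135 + 80)*112 = (10801/135)*112 = 1209712/135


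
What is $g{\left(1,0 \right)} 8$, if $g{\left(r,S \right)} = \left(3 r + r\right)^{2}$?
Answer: $128$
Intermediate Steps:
$g{\left(r,S \right)} = 16 r^{2}$ ($g{\left(r,S \right)} = \left(4 r\right)^{2} = 16 r^{2}$)
$g{\left(1,0 \right)} 8 = 16 \cdot 1^{2} \cdot 8 = 16 \cdot 1 \cdot 8 = 16 \cdot 8 = 128$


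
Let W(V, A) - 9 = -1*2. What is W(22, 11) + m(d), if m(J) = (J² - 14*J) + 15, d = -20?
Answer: 702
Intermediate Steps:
W(V, A) = 7 (W(V, A) = 9 - 1*2 = 9 - 2 = 7)
m(J) = 15 + J² - 14*J
W(22, 11) + m(d) = 7 + (15 + (-20)² - 14*(-20)) = 7 + (15 + 400 + 280) = 7 + 695 = 702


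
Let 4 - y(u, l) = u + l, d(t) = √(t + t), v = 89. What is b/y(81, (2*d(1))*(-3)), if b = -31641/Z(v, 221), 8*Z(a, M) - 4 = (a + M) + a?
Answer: 19490856/2360371 + 1518768*√2/2360371 ≈ 9.1675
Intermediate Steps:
Z(a, M) = ½ + a/4 + M/8 (Z(a, M) = ½ + ((a + M) + a)/8 = ½ + ((M + a) + a)/8 = ½ + (M + 2*a)/8 = ½ + (a/4 + M/8) = ½ + a/4 + M/8)
d(t) = √2*√t (d(t) = √(2*t) = √2*√t)
b = -253128/403 (b = -31641/(½ + (¼)*89 + (⅛)*221) = -31641/(½ + 89/4 + 221/8) = -31641/403/8 = -31641*8/403 = -253128/403 ≈ -628.11)
y(u, l) = 4 - l - u (y(u, l) = 4 - (u + l) = 4 - (l + u) = 4 + (-l - u) = 4 - l - u)
b/y(81, (2*d(1))*(-3)) = -253128/(403*(4 - 2*(√2*√1)*(-3) - 1*81)) = -253128/(403*(4 - 2*(√2*1)*(-3) - 81)) = -253128/(403*(4 - 2*√2*(-3) - 81)) = -253128/(403*(4 - (-6)*√2 - 81)) = -253128/(403*(4 + 6*√2 - 81)) = -253128/(403*(-77 + 6*√2))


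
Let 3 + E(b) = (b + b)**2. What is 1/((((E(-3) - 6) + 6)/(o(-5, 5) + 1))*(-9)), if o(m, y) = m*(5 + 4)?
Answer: 4/27 ≈ 0.14815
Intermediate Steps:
o(m, y) = 9*m (o(m, y) = m*9 = 9*m)
E(b) = -3 + 4*b**2 (E(b) = -3 + (b + b)**2 = -3 + (2*b)**2 = -3 + 4*b**2)
1/((((E(-3) - 6) + 6)/(o(-5, 5) + 1))*(-9)) = 1/(((((-3 + 4*(-3)**2) - 6) + 6)/(9*(-5) + 1))*(-9)) = 1/(((((-3 + 4*9) - 6) + 6)/(-45 + 1))*(-9)) = 1/(((((-3 + 36) - 6) + 6)/(-44))*(-9)) = 1/(-((33 - 6) + 6)/44*(-9)) = 1/(-(27 + 6)/44*(-9)) = 1/(-1/44*33*(-9)) = 1/(-3/4*(-9)) = 1/(27/4) = 4/27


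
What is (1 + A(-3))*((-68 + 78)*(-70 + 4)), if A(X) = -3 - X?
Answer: -660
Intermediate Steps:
(1 + A(-3))*((-68 + 78)*(-70 + 4)) = (1 + (-3 - 1*(-3)))*((-68 + 78)*(-70 + 4)) = (1 + (-3 + 3))*(10*(-66)) = (1 + 0)*(-660) = 1*(-660) = -660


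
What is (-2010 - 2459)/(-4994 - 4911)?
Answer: 4469/9905 ≈ 0.45119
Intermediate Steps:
(-2010 - 2459)/(-4994 - 4911) = -4469/(-9905) = -4469*(-1/9905) = 4469/9905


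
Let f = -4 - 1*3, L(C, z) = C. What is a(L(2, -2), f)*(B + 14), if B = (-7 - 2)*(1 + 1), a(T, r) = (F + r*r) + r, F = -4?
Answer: -152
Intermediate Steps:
f = -7 (f = -4 - 3 = -7)
a(T, r) = -4 + r + r² (a(T, r) = (-4 + r*r) + r = (-4 + r²) + r = -4 + r + r²)
B = -18 (B = -9*2 = -18)
a(L(2, -2), f)*(B + 14) = (-4 - 7 + (-7)²)*(-18 + 14) = (-4 - 7 + 49)*(-4) = 38*(-4) = -152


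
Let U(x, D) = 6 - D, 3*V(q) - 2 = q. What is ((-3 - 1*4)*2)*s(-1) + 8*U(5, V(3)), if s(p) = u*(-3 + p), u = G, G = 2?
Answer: 440/3 ≈ 146.67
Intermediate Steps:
V(q) = ⅔ + q/3
u = 2
s(p) = -6 + 2*p (s(p) = 2*(-3 + p) = -6 + 2*p)
((-3 - 1*4)*2)*s(-1) + 8*U(5, V(3)) = ((-3 - 1*4)*2)*(-6 + 2*(-1)) + 8*(6 - (⅔ + (⅓)*3)) = ((-3 - 4)*2)*(-6 - 2) + 8*(6 - (⅔ + 1)) = -7*2*(-8) + 8*(6 - 1*5/3) = -14*(-8) + 8*(6 - 5/3) = 112 + 8*(13/3) = 112 + 104/3 = 440/3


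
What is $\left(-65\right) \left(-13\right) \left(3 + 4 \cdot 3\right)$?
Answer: $12675$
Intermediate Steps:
$\left(-65\right) \left(-13\right) \left(3 + 4 \cdot 3\right) = 845 \left(3 + 12\right) = 845 \cdot 15 = 12675$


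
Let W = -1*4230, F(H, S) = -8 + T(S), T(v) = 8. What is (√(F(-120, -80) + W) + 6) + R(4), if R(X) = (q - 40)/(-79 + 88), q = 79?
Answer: 31/3 + 3*I*√470 ≈ 10.333 + 65.038*I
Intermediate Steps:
F(H, S) = 0 (F(H, S) = -8 + 8 = 0)
R(X) = 13/3 (R(X) = (79 - 40)/(-79 + 88) = 39/9 = 39*(⅑) = 13/3)
W = -4230
(√(F(-120, -80) + W) + 6) + R(4) = (√(0 - 4230) + 6) + 13/3 = (√(-4230) + 6) + 13/3 = (3*I*√470 + 6) + 13/3 = (6 + 3*I*√470) + 13/3 = 31/3 + 3*I*√470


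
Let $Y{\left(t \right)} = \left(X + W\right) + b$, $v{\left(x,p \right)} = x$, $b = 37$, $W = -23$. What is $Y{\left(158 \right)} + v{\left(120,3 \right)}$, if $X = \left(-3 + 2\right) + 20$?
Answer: $153$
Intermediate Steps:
$X = 19$ ($X = -1 + 20 = 19$)
$Y{\left(t \right)} = 33$ ($Y{\left(t \right)} = \left(19 - 23\right) + 37 = -4 + 37 = 33$)
$Y{\left(158 \right)} + v{\left(120,3 \right)} = 33 + 120 = 153$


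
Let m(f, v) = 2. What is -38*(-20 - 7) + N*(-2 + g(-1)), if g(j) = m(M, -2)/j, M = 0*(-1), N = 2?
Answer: 1018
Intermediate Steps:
M = 0
g(j) = 2/j
-38*(-20 - 7) + N*(-2 + g(-1)) = -38*(-20 - 7) + 2*(-2 + 2/(-1)) = -38*(-27) + 2*(-2 + 2*(-1)) = 1026 + 2*(-2 - 2) = 1026 + 2*(-4) = 1026 - 8 = 1018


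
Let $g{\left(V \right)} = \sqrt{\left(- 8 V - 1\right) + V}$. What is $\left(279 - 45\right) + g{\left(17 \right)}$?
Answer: $234 + 2 i \sqrt{30} \approx 234.0 + 10.954 i$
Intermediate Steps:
$g{\left(V \right)} = \sqrt{-1 - 7 V}$ ($g{\left(V \right)} = \sqrt{\left(-1 - 8 V\right) + V} = \sqrt{-1 - 7 V}$)
$\left(279 - 45\right) + g{\left(17 \right)} = \left(279 - 45\right) + \sqrt{-1 - 119} = 234 + \sqrt{-1 - 119} = 234 + \sqrt{-120} = 234 + 2 i \sqrt{30}$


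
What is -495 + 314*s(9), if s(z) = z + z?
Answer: 5157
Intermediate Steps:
s(z) = 2*z
-495 + 314*s(9) = -495 + 314*(2*9) = -495 + 314*18 = -495 + 5652 = 5157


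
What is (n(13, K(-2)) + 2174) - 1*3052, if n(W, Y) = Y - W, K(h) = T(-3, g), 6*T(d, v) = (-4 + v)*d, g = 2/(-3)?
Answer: -2666/3 ≈ -888.67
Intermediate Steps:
g = -2/3 (g = 2*(-1/3) = -2/3 ≈ -0.66667)
T(d, v) = d*(-4 + v)/6 (T(d, v) = ((-4 + v)*d)/6 = (d*(-4 + v))/6 = d*(-4 + v)/6)
K(h) = 7/3 (K(h) = (1/6)*(-3)*(-4 - 2/3) = (1/6)*(-3)*(-14/3) = 7/3)
(n(13, K(-2)) + 2174) - 1*3052 = ((7/3 - 1*13) + 2174) - 1*3052 = ((7/3 - 13) + 2174) - 3052 = (-32/3 + 2174) - 3052 = 6490/3 - 3052 = -2666/3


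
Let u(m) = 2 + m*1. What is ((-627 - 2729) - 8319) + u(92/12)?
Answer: -34996/3 ≈ -11665.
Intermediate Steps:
u(m) = 2 + m
((-627 - 2729) - 8319) + u(92/12) = ((-627 - 2729) - 8319) + (2 + 92/12) = (-3356 - 8319) + (2 + 92*(1/12)) = -11675 + (2 + 23/3) = -11675 + 29/3 = -34996/3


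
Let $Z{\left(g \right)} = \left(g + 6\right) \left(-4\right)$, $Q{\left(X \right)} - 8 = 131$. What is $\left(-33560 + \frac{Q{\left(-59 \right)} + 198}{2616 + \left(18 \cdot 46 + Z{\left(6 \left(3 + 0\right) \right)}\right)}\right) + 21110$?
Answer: $- \frac{41682263}{3348} \approx -12450.0$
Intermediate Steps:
$Q{\left(X \right)} = 139$ ($Q{\left(X \right)} = 8 + 131 = 139$)
$Z{\left(g \right)} = -24 - 4 g$ ($Z{\left(g \right)} = \left(6 + g\right) \left(-4\right) = -24 - 4 g$)
$\left(-33560 + \frac{Q{\left(-59 \right)} + 198}{2616 + \left(18 \cdot 46 + Z{\left(6 \left(3 + 0\right) \right)}\right)}\right) + 21110 = \left(-33560 + \frac{139 + 198}{2616 + \left(18 \cdot 46 - \left(24 + 4 \cdot 6 \left(3 + 0\right)\right)\right)}\right) + 21110 = \left(-33560 + \frac{337}{2616 + \left(828 - \left(24 + 4 \cdot 6 \cdot 3\right)\right)}\right) + 21110 = \left(-33560 + \frac{337}{2616 + \left(828 - 96\right)}\right) + 21110 = \left(-33560 + \frac{337}{2616 + 732}\right) + 21110 = \left(-33560 + \frac{337}{3348}\right) + 21110 = - \frac{112358543}{3348} + 21110 = - \frac{41682263}{3348}$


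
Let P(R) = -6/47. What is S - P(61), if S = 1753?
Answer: 82397/47 ≈ 1753.1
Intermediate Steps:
P(R) = -6/47 (P(R) = -6*1/47 = -6/47)
S - P(61) = 1753 - 1*(-6/47) = 1753 + 6/47 = 82397/47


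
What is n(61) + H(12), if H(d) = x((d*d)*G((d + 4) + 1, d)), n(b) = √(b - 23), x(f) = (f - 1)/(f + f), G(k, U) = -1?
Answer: 145/288 + √38 ≈ 6.6679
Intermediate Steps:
x(f) = (-1 + f)/(2*f) (x(f) = (-1 + f)/((2*f)) = (-1 + f)*(1/(2*f)) = (-1 + f)/(2*f))
n(b) = √(-23 + b)
H(d) = -(-1 - d²)/(2*d²) (H(d) = (-1 + (d*d)*(-1))/(2*(((d*d)*(-1)))) = (-1 + d²*(-1))/(2*((d²*(-1)))) = (-1 - d²)/(2*((-d²))) = (-1/d²)*(-1 - d²)/2 = -(-1 - d²)/(2*d²))
n(61) + H(12) = √(-23 + 61) + (½)*(1 + 12²)/12² = √38 + (½)*(1/144)*(1 + 144) = √38 + (½)*(1/144)*145 = √38 + 145/288 = 145/288 + √38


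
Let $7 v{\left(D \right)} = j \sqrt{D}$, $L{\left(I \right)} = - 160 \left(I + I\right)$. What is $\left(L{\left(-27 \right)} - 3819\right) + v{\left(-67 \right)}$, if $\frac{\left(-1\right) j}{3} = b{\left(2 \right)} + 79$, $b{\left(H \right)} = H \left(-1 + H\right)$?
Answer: $4821 - \frac{243 i \sqrt{67}}{7} \approx 4821.0 - 284.15 i$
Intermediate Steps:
$L{\left(I \right)} = - 320 I$ ($L{\left(I \right)} = - 160 \cdot 2 I = - 320 I$)
$j = -243$ ($j = - 3 \left(2 \left(-1 + 2\right) + 79\right) = - 3 \left(2 \cdot 1 + 79\right) = - 3 \left(2 + 79\right) = \left(-3\right) 81 = -243$)
$v{\left(D \right)} = - \frac{243 \sqrt{D}}{7}$ ($v{\left(D \right)} = \frac{\left(-243\right) \sqrt{D}}{7} = - \frac{243 \sqrt{D}}{7}$)
$\left(L{\left(-27 \right)} - 3819\right) + v{\left(-67 \right)} = \left(\left(-320\right) \left(-27\right) - 3819\right) - \frac{243 \sqrt{-67}}{7} = \left(8640 - 3819\right) - \frac{243 i \sqrt{67}}{7} = 4821 - \frac{243 i \sqrt{67}}{7}$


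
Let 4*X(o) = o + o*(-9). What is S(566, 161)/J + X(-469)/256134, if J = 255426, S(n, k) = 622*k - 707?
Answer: 4284712313/10903880514 ≈ 0.39295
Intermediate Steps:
S(n, k) = -707 + 622*k
X(o) = -2*o (X(o) = (o + o*(-9))/4 = (o - 9*o)/4 = (-8*o)/4 = -2*o)
S(566, 161)/J + X(-469)/256134 = (-707 + 622*161)/255426 - 2*(-469)/256134 = (-707 + 100142)*(1/255426) + 938*(1/256134) = 99435*(1/255426) + 469/128067 = 33145/85142 + 469/128067 = 4284712313/10903880514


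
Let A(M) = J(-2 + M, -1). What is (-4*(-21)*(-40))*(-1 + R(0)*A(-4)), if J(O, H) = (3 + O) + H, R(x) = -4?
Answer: -50400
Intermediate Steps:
J(O, H) = 3 + H + O
A(M) = M (A(M) = 3 - 1 + (-2 + M) = M)
(-4*(-21)*(-40))*(-1 + R(0)*A(-4)) = (-4*(-21)*(-40))*(-1 - 4*(-4)) = (84*(-40))*(-1 + 16) = -3360*15 = -50400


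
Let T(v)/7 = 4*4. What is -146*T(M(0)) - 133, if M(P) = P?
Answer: -16485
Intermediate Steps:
T(v) = 112 (T(v) = 7*(4*4) = 7*16 = 112)
-146*T(M(0)) - 133 = -146*112 - 133 = -16352 - 133 = -16485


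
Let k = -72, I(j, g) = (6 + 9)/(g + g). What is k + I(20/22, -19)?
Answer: -2751/38 ≈ -72.395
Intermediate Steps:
I(j, g) = 15/(2*g) (I(j, g) = 15/((2*g)) = 15*(1/(2*g)) = 15/(2*g))
k + I(20/22, -19) = -72 + (15/2)/(-19) = -72 + (15/2)*(-1/19) = -72 - 15/38 = -2751/38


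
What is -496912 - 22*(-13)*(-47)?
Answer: -510354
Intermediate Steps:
-496912 - 22*(-13)*(-47) = -496912 + 286*(-47) = -496912 - 13442 = -510354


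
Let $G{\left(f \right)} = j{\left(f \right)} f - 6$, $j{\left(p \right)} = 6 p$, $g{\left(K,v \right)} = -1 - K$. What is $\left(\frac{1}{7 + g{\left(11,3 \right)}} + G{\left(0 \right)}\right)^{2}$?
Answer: $\frac{961}{25} \approx 38.44$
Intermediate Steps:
$G{\left(f \right)} = -6 + 6 f^{2}$ ($G{\left(f \right)} = 6 f f - 6 = 6 f^{2} - 6 = -6 + 6 f^{2}$)
$\left(\frac{1}{7 + g{\left(11,3 \right)}} + G{\left(0 \right)}\right)^{2} = \left(\frac{1}{7 - 12} - \left(6 - 6 \cdot 0^{2}\right)\right)^{2} = \left(\frac{1}{7 - 12} + \left(-6 + 6 \cdot 0\right)\right)^{2} = \left(\frac{1}{7 - 12} + \left(-6 + 0\right)\right)^{2} = \left(\frac{1}{-5} - 6\right)^{2} = \left(- \frac{1}{5} - 6\right)^{2} = \left(- \frac{31}{5}\right)^{2} = \frac{961}{25}$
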